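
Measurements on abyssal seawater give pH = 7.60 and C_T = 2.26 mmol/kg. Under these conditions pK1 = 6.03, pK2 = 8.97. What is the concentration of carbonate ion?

[CO3²⁻] = 0.0901 mmol/kg

α₂ = 1 / (1 + [H⁺]/K2 + [H⁺]²/(K1K2)) = 1 / (1 + 10^+1.37 + 10^-0.20)
   = 1 / (1 + 23.442 + 0.63096) = 1/25.073 = 0.03988
[CO3²⁻] = α₂ × DIC = 0.03988 × 2.26 = 0.0901 mmol/kg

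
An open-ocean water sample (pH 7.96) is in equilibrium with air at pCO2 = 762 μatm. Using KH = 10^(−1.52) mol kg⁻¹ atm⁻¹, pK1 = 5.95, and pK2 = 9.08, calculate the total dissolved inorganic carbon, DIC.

[CO2*] = KH · pCO2 = 10^(−1.52) × 762×10^-6 = 2.301×10^-5 mol/kg
α₀ = 1/(1 + K1/[H⁺] + K1K2/[H⁺]²) = 1/(1 + 10^+2.01 + 10^+0.89) = 0.009002
DIC = [CO2*]/α₀ = 2.301×10^-5 / 0.009002 = 2.56 mmol/kg

DIC = 2.56 mmol/kg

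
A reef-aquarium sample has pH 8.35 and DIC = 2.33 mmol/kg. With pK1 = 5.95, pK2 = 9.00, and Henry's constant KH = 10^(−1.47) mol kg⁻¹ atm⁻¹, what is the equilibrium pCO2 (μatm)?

pCO2 = 223 μatm

α₀ = 1 / (1 + K1/[H⁺] + K1K2/[H⁺]²) = 1 / (1 + 10^+2.40 + 10^+1.75)
   = 1 / (1 + 251.19 + 56.234) = 1/308.42 = 0.003242
[CO2*] = α₀ × DIC = 0.003242 × 2.33 = 0.007555 mmol/kg = 7.555 μmol/kg
pCO2 = [CO2*]/KH = 7.555×10^-6 / 3.388×10^-2 = 223 μatm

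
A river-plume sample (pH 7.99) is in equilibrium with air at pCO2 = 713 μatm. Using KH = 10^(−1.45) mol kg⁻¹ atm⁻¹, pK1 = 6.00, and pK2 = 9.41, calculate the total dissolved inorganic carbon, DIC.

[CO2*] = KH · pCO2 = 10^(−1.45) × 713×10^-6 = 2.530×10^-5 mol/kg
α₀ = 1/(1 + K1/[H⁺] + K1K2/[H⁺]²) = 1/(1 + 10^+1.99 + 10^+0.57) = 0.009762
DIC = [CO2*]/α₀ = 2.530×10^-5 / 0.009762 = 2.59 mmol/kg

DIC = 2.59 mmol/kg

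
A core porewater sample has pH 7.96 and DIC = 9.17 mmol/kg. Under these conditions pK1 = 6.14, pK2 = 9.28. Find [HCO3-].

[HCO3⁻] = 8.63 mmol/kg

α₁ = 1 / (1 + [H⁺]/K1 + K2/[H⁺]) = 1 / (1 + 10^-1.82 + 10^-1.32)
   = 1 / (1 + 0.015136 + 0.047863) = 1/1.0630 = 0.9407
[HCO3⁻] = α₁ × DIC = 0.9407 × 9.17 = 8.63 mmol/kg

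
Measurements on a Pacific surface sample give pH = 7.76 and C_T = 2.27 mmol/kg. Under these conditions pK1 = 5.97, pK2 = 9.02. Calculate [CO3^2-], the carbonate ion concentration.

[CO3²⁻] = 0.116 mmol/kg

α₂ = 1 / (1 + [H⁺]/K2 + [H⁺]²/(K1K2)) = 1 / (1 + 10^+1.26 + 10^-0.53)
   = 1 / (1 + 18.197 + 0.29512) = 1/19.492 = 0.05130
[CO3²⁻] = α₂ × DIC = 0.05130 × 2.27 = 0.116 mmol/kg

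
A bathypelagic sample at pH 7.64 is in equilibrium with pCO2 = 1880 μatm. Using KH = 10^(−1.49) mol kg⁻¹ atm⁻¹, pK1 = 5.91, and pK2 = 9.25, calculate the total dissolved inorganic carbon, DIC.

DIC = 3.41 mmol/kg

[CO2*] = KH · pCO2 = 10^(−1.49) × 1880×10^-6 = 6.084×10^-5 mol/kg
α₀ = 1/(1 + K1/[H⁺] + K1K2/[H⁺]²) = 1/(1 + 10^+1.73 + 10^+0.12) = 0.01785
DIC = [CO2*]/α₀ = 6.084×10^-5 / 0.01785 = 3.41 mmol/kg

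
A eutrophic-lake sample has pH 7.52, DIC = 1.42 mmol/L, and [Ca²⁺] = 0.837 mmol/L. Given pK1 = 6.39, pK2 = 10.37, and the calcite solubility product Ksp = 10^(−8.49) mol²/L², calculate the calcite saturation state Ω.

Ω = 0.482

α₂ = 1 / (1 + [H⁺]/K2 + [H⁺]²/(K1K2)) = 1 / (1 + 10^+2.85 + 10^+1.72)
   = 1 / (1 + 707.95 + 52.481) = 1/761.43 = 0.001313
[CO3²⁻] = α₂ × DIC = 0.001313 × 1.42 = 0.001865 mmol/L = 1.865 μmol/L
Ksp = 10^(−8.49) = 3.236×10^-9
Ω = [Ca²⁺][CO3²⁻]/Ksp = (0.837×10^-3)(1.865×10^-6) / 3.236×10^-9 = 0.482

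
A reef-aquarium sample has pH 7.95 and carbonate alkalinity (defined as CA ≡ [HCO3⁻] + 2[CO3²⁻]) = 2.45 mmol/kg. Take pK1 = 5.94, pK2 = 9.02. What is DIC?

CA = [HCO3⁻] + 2[CO3²⁻] = (α₁ + 2α₂)·DIC
At pH 7.95: [H⁺]/K1 = 10^-2.01 = 0.0097724, K2/[H⁺] = 10^-1.07 = 0.085114
α₁ = 1/(1 + 0.0097724 + 0.085114) = 1/1.0949 = 0.9133; α₂ = α₁·K2/[H⁺] = 0.07774
α₁ + 2α₂ = 1.0688
DIC = CA / (α₁ + 2α₂) = 2.45 / 1.0688 = 2.29 mmol/kg

DIC = 2.29 mmol/kg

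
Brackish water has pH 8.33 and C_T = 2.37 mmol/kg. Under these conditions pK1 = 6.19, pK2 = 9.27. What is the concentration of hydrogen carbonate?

α₁ = 1 / (1 + [H⁺]/K1 + K2/[H⁺]) = 1 / (1 + 10^-2.14 + 10^-0.94)
   = 1 / (1 + 0.0072444 + 0.11482) = 1/1.1221 = 0.8912
[HCO3⁻] = α₁ × DIC = 0.8912 × 2.37 = 2.11 mmol/kg

[HCO3⁻] = 2.11 mmol/kg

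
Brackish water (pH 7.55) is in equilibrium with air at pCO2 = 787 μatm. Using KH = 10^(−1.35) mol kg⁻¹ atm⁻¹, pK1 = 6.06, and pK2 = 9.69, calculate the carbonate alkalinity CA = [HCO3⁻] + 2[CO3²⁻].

[CO2*] = KH · pCO2 = 10^(−1.35) × 787×10^-6 = 3.515×10^-5 mol/kg
α₀ = 1/(1 + K1/[H⁺] + K1K2/[H⁺]²) = 1/(1 + 10^+1.49 + 10^-0.65) = 0.03113
DIC = [CO2*]/α₀ = 3.515×10^-5 / 0.03113 = 1.129 mmol/kg
CA = (α₁ + 2α₂)·DIC = (0.9619 + 2×0.006968) × 1.129 = 1.10 mmol/kg

CA = 1.10 mmol/kg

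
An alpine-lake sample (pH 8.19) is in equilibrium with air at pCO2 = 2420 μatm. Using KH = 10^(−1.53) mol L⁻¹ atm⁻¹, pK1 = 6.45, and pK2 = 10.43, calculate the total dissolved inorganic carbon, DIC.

[CO2*] = KH · pCO2 = 10^(−1.53) × 2420×10^-6 = 7.142×10^-5 mol/L
α₀ = 1/(1 + K1/[H⁺] + K1K2/[H⁺]²) = 1/(1 + 10^+1.74 + 10^-0.50) = 0.01777
DIC = [CO2*]/α₀ = 7.142×10^-5 / 0.01777 = 4.02 mmol/L

DIC = 4.02 mmol/L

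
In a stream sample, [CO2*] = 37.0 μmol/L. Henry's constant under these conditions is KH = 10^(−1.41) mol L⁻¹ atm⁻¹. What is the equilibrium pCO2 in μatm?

KH = 10^(−1.41) = 3.890×10^-2 mol L⁻¹ atm⁻¹
pCO2 = [CO2*]/KH = 37.0×10^-6 / 3.890×10^-2 = 9.51×10^-4 atm = 951 μatm

pCO2 = 951 μatm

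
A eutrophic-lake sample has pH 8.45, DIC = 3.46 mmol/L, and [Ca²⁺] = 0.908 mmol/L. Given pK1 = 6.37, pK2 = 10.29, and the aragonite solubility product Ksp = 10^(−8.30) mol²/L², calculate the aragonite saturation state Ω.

Ω = 8.86

α₂ = 1 / (1 + [H⁺]/K2 + [H⁺]²/(K1K2)) = 1 / (1 + 10^+1.84 + 10^-0.24)
   = 1 / (1 + 69.183 + 0.57544) = 1/70.759 = 0.01413
[CO3²⁻] = α₂ × DIC = 0.01413 × 3.46 = 0.04890 mmol/L
Ksp = 10^(−8.30) = 5.012×10^-9
Ω = [Ca²⁺][CO3²⁻]/Ksp = (0.908×10^-3)(4.890×10^-5) / 5.012×10^-9 = 8.86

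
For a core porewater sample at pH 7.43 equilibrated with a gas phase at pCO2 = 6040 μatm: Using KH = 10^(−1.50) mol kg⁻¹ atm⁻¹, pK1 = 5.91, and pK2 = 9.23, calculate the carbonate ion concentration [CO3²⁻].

[CO2*] = KH · pCO2 = 10^(−1.50) × 6040×10^-6 = 1.910×10^-4 mol/kg
α₀ = 1/(1 + K1/[H⁺] + K1K2/[H⁺]²) = 1/(1 + 10^+1.52 + 10^-0.28) = 0.02887
DIC = [CO2*]/α₀ = 1.910×10^-4 / 0.02887 = 6.616 mmol/kg
[CO3²⁻] = α₂·DIC; α₂ = 0.01515, so [CO3²⁻] = 0.01515 × 6.616 = 0.100 mmol/kg

[CO3²⁻] = 0.100 mmol/kg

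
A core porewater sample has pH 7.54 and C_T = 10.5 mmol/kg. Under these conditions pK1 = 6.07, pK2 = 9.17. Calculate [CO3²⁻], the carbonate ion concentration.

[CO3²⁻] = 0.233 mmol/kg

α₂ = 1 / (1 + [H⁺]/K2 + [H⁺]²/(K1K2)) = 1 / (1 + 10^+1.63 + 10^+0.16)
   = 1 / (1 + 42.658 + 1.4454) = 1/45.103 = 0.02217
[CO3²⁻] = α₂ × DIC = 0.02217 × 10.5 = 0.233 mmol/kg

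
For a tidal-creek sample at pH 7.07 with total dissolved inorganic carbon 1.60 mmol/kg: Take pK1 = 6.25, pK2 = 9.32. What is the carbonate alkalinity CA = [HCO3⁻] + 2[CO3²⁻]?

CA = 1.40 mmol/kg

CA = [HCO3⁻] + 2[CO3²⁻] = (α₁ + 2α₂)·DIC
At pH 7.07: [H⁺]/K1 = 10^-0.82 = 0.15136, K2/[H⁺] = 10^-2.25 = 0.0056234
α₁ = 1/(1 + 0.15136 + 0.0056234) = 1/1.1570 = 0.8643; α₂ = α₁·K2/[H⁺] = 0.004860
α₁ + 2α₂ = 0.8740
CA = 0.8740 × 1.60 = 1.40 mmol/kg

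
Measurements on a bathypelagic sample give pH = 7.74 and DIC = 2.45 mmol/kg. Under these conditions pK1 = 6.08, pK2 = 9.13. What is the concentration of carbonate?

[CO3²⁻] = 0.0939 mmol/kg

α₂ = 1 / (1 + [H⁺]/K2 + [H⁺]²/(K1K2)) = 1 / (1 + 10^+1.39 + 10^-0.27)
   = 1 / (1 + 24.547 + 0.53703) = 1/26.084 = 0.03834
[CO3²⁻] = α₂ × DIC = 0.03834 × 2.45 = 0.0939 mmol/kg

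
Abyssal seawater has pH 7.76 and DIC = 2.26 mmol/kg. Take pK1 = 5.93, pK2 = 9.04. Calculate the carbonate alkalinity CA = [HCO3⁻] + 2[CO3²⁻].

CA = [HCO3⁻] + 2[CO3²⁻] = (α₁ + 2α₂)·DIC
At pH 7.76: [H⁺]/K1 = 10^-1.83 = 0.014791, K2/[H⁺] = 10^-1.28 = 0.052481
α₁ = 1/(1 + 0.014791 + 0.052481) = 1/1.0673 = 0.9370; α₂ = α₁·K2/[H⁺] = 0.04917
α₁ + 2α₂ = 1.0353
CA = 1.0353 × 2.26 = 2.34 mmol/kg

CA = 2.34 mmol/kg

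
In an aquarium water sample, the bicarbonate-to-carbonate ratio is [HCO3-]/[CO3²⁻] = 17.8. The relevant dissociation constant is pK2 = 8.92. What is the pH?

pH = 7.67

From K2 = [H⁺][CO3²⁻]/[HCO3-]:  pH = pK2 − log₁₀([HCO3-]/[CO3²⁻])
log₁₀(17.8) = +1.250
pH = 8.92 − (+1.250) = 7.67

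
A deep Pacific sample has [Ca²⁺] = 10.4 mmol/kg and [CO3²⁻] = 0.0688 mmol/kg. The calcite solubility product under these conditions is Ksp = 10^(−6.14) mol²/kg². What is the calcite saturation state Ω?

Ksp = 10^(−6.14) = 7.244×10^-7
Ω = [Ca²⁺][CO3²⁻]/Ksp = (10.4×10^-3)(0.0688×10^-3) / 7.244×10^-7 = 0.988

Ω = 0.988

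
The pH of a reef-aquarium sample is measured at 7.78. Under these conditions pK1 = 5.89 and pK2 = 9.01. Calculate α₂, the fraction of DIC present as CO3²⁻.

α₂ = 1 / (1 + [H⁺]/K2 + [H⁺]²/(K1K2)) = 1 / (1 + 10^+1.23 + 10^-0.66)
   = 1 / (1 + 16.982 + 0.21878) = 1/18.201 = 0.05494

α₂ = 0.0549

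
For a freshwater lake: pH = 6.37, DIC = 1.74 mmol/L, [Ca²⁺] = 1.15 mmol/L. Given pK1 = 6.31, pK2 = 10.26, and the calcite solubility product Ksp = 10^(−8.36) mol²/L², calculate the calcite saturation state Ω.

α₂ = 1 / (1 + [H⁺]/K2 + [H⁺]²/(K1K2)) = 1 / (1 + 10^+3.89 + 10^+3.83)
   = 1 / (1 + 7762.5 + 6760.8) = 1/1.4524×10^4 = 6.885×10^-5
[CO3²⁻] = α₂ × DIC = 6.885×10^-5 × 1.74 = 0.0001198 mmol/L = 0.1198 μmol/L
Ksp = 10^(−8.36) = 4.365×10^-9
Ω = [Ca²⁺][CO3²⁻]/Ksp = (1.15×10^-3)(1.198×10^-7) / 4.365×10^-9 = 0.0316

Ω = 0.0316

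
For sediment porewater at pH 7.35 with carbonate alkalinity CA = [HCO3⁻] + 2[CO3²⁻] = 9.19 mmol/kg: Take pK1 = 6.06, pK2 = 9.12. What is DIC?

CA = [HCO3⁻] + 2[CO3²⁻] = (α₁ + 2α₂)·DIC
At pH 7.35: [H⁺]/K1 = 10^-1.29 = 0.051286, K2/[H⁺] = 10^-1.77 = 0.016982
α₁ = 1/(1 + 0.051286 + 0.016982) = 1/1.0683 = 0.9361; α₂ = α₁·K2/[H⁺] = 0.01590
α₁ + 2α₂ = 0.9679
DIC = CA / (α₁ + 2α₂) = 9.19 / 0.9679 = 9.49 mmol/kg

DIC = 9.49 mmol/kg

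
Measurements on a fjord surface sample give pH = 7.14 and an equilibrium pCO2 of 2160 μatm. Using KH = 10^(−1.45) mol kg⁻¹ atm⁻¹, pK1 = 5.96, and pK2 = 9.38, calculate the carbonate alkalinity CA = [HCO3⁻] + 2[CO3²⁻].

CA = 1.17 mmol/kg

[CO2*] = KH · pCO2 = 10^(−1.45) × 2160×10^-6 = 7.664×10^-5 mol/kg
α₀ = 1/(1 + K1/[H⁺] + K1K2/[H⁺]²) = 1/(1 + 10^+1.18 + 10^-1.06) = 0.06164
DIC = [CO2*]/α₀ = 7.664×10^-5 / 0.06164 = 1.243 mmol/kg
CA = (α₁ + 2α₂)·DIC = (0.9330 + 2×0.005369) × 1.243 = 1.17 mmol/kg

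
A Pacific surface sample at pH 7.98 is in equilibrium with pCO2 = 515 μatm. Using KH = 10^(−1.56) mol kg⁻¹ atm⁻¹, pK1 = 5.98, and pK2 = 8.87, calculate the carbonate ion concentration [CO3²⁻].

[CO2*] = KH · pCO2 = 10^(−1.56) × 515×10^-6 = 1.418×10^-5 mol/kg
α₀ = 1/(1 + K1/[H⁺] + K1K2/[H⁺]²) = 1/(1 + 10^+2.00 + 10^+1.11) = 0.008781
DIC = [CO2*]/α₀ = 1.418×10^-5 / 0.008781 = 1.615 mmol/kg
[CO3²⁻] = α₂·DIC; α₂ = 0.1131, so [CO3²⁻] = 0.1131 × 1.615 = 0.183 mmol/kg

[CO3²⁻] = 0.183 mmol/kg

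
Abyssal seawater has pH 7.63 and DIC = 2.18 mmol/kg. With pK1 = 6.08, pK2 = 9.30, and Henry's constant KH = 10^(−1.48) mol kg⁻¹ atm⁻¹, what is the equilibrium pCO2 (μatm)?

α₀ = 1 / (1 + K1/[H⁺] + K1K2/[H⁺]²) = 1 / (1 + 10^+1.55 + 10^-0.12)
   = 1 / (1 + 35.481 + 0.75858) = 1/37.240 = 0.02685
[CO2*] = α₀ × DIC = 0.02685 × 2.18 = 0.05854 mmol/kg
pCO2 = [CO2*]/KH = 5.854×10^-5 / 3.311×10^-2 = 1770 μatm

pCO2 = 1770 μatm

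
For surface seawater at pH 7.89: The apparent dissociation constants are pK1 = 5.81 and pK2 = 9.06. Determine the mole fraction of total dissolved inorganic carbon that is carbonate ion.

α₂ = 0.0628

α₂ = 1 / (1 + [H⁺]/K2 + [H⁺]²/(K1K2)) = 1 / (1 + 10^+1.17 + 10^-0.91)
   = 1 / (1 + 14.791 + 0.12303) = 1/15.914 = 0.06284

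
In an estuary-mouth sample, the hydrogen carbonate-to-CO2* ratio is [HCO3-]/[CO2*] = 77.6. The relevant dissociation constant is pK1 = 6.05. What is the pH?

From K1 = [H⁺][HCO3-]/[CO2*]:  pH = pK1 + log₁₀([HCO3-]/[CO2*])
log₁₀(77.6) = +1.890
pH = 6.05 + (+1.890) = 7.94

pH = 7.94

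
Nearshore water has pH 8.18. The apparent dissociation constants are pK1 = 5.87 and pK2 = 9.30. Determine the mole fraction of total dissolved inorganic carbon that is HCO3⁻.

α₁ = 1 / (1 + [H⁺]/K1 + K2/[H⁺]) = 1 / (1 + 10^-2.31 + 10^-1.12)
   = 1 / (1 + 0.0048978 + 0.075858) = 1/1.0808 = 0.9253

α₁ = 0.925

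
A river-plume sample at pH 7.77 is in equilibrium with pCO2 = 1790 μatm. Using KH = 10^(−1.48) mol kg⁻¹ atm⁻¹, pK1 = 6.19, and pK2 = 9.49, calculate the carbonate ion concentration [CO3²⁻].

[CO2*] = KH · pCO2 = 10^(−1.48) × 1790×10^-6 = 5.927×10^-5 mol/kg
α₀ = 1/(1 + K1/[H⁺] + K1K2/[H⁺]²) = 1/(1 + 10^+1.58 + 10^-0.14) = 0.02516
DIC = [CO2*]/α₀ = 5.927×10^-5 / 0.02516 = 2.356 mmol/kg
[CO3²⁻] = α₂·DIC; α₂ = 0.01823, so [CO3²⁻] = 0.01823 × 2.356 = 0.0429 mmol/kg

[CO3²⁻] = 0.0429 mmol/kg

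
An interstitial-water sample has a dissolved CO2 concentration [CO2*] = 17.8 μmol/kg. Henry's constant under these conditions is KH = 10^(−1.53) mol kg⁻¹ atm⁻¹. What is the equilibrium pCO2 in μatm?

pCO2 = 603 μatm

KH = 10^(−1.53) = 2.951×10^-2 mol kg⁻¹ atm⁻¹
pCO2 = [CO2*]/KH = 17.8×10^-6 / 2.951×10^-2 = 6.03×10^-4 atm = 603 μatm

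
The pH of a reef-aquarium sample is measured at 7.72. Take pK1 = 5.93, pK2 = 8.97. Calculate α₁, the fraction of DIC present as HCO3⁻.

α₁ = 1 / (1 + [H⁺]/K1 + K2/[H⁺]) = 1 / (1 + 10^-1.79 + 10^-1.25)
   = 1 / (1 + 0.016218 + 0.056234) = 1/1.0725 = 0.9324

α₁ = 0.932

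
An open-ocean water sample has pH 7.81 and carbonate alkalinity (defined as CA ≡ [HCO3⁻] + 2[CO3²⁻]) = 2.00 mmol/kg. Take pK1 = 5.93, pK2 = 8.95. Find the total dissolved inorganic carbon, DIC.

DIC = 1.90 mmol/kg

CA = [HCO3⁻] + 2[CO3²⁻] = (α₁ + 2α₂)·DIC
At pH 7.81: [H⁺]/K1 = 10^-1.88 = 0.013183, K2/[H⁺] = 10^-1.14 = 0.072444
α₁ = 1/(1 + 0.013183 + 0.072444) = 1/1.0856 = 0.9211; α₂ = α₁·K2/[H⁺] = 0.06673
α₁ + 2α₂ = 1.0546
DIC = CA / (α₁ + 2α₂) = 2.00 / 1.0546 = 1.90 mmol/kg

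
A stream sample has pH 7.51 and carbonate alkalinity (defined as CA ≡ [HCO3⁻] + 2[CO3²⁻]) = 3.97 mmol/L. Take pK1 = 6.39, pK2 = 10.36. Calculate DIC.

CA = [HCO3⁻] + 2[CO3²⁻] = (α₁ + 2α₂)·DIC
At pH 7.51: [H⁺]/K1 = 10^-1.12 = 0.075858, K2/[H⁺] = 10^-2.85 = 0.0014125
α₁ = 1/(1 + 0.075858 + 0.0014125) = 1/1.0773 = 0.9283; α₂ = α₁·K2/[H⁺] = 0.001311
α₁ + 2α₂ = 0.9309
DIC = CA / (α₁ + 2α₂) = 3.97 / 0.9309 = 4.26 mmol/L

DIC = 4.26 mmol/L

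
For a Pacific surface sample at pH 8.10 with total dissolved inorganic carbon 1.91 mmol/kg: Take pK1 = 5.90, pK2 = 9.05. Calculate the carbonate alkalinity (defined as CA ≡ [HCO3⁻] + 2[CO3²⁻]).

CA = 2.09 mmol/kg

CA = [HCO3⁻] + 2[CO3²⁻] = (α₁ + 2α₂)·DIC
At pH 8.10: [H⁺]/K1 = 10^-2.20 = 0.0063096, K2/[H⁺] = 10^-0.95 = 0.11220
α₁ = 1/(1 + 0.0063096 + 0.11220) = 1/1.1185 = 0.8940; α₂ = α₁·K2/[H⁺] = 0.1003
α₁ + 2α₂ = 1.0947
CA = 1.0947 × 1.91 = 2.09 mmol/kg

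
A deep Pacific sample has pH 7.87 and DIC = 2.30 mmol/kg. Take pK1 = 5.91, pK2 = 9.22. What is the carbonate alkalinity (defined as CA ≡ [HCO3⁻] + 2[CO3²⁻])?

CA = [HCO3⁻] + 2[CO3²⁻] = (α₁ + 2α₂)·DIC
At pH 7.87: [H⁺]/K1 = 10^-1.96 = 0.010965, K2/[H⁺] = 10^-1.35 = 0.044668
α₁ = 1/(1 + 0.010965 + 0.044668) = 1/1.0556 = 0.9473; α₂ = α₁·K2/[H⁺] = 0.04231
α₁ + 2α₂ = 1.0319
CA = 1.0319 × 2.30 = 2.37 mmol/kg

CA = 2.37 mmol/kg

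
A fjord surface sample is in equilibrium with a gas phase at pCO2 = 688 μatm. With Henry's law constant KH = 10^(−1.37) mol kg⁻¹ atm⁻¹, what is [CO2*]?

[CO2*] = 29.3 μmol/kg

KH = 10^(−1.37) = 4.266×10^-2 mol kg⁻¹ atm⁻¹
[CO2*] = KH · pCO2 = 4.266×10^-2 × 688×10^-6 atm = 2.93×10^-5 mol/kg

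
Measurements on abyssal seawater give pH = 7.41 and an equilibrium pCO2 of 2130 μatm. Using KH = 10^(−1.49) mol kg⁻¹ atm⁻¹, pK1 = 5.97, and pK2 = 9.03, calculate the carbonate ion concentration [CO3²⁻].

[CO2*] = KH · pCO2 = 10^(−1.49) × 2130×10^-6 = 6.893×10^-5 mol/kg
α₀ = 1/(1 + K1/[H⁺] + K1K2/[H⁺]²) = 1/(1 + 10^+1.44 + 10^-0.18) = 0.03424
DIC = [CO2*]/α₀ = 6.893×10^-5 / 0.03424 = 2.013 mmol/kg
[CO3²⁻] = α₂·DIC; α₂ = 0.02262, so [CO3²⁻] = 0.02262 × 2.013 = 0.0455 mmol/kg

[CO3²⁻] = 0.0455 mmol/kg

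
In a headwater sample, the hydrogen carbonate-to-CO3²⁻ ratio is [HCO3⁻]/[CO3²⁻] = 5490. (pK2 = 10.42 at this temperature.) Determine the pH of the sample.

pH = 6.68

From K2 = [H⁺][CO3²⁻]/[HCO3⁻]:  pH = pK2 − log₁₀([HCO3⁻]/[CO3²⁻])
log₁₀(5490) = +3.740
pH = 10.42 − (+3.740) = 6.68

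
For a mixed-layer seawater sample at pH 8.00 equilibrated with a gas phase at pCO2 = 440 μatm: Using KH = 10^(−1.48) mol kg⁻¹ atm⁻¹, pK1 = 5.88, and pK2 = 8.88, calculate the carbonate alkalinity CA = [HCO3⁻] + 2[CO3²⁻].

CA = 2.43 mmol/kg

[CO2*] = KH · pCO2 = 10^(−1.48) × 440×10^-6 = 1.457×10^-5 mol/kg
α₀ = 1/(1 + K1/[H⁺] + K1K2/[H⁺]²) = 1/(1 + 10^+2.12 + 10^+1.24) = 0.006658
DIC = [CO2*]/α₀ = 1.457×10^-5 / 0.006658 = 2.188 mmol/kg
CA = (α₁ + 2α₂)·DIC = (0.8776 + 2×0.1157) × 2.188 = 2.43 mmol/kg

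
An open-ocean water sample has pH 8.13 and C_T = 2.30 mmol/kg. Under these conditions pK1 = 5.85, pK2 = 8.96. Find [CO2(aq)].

α₀ = 1 / (1 + K1/[H⁺] + K1K2/[H⁺]²) = 1 / (1 + 10^+2.28 + 10^+1.45)
   = 1 / (1 + 190.55 + 28.184) = 1/219.73 = 0.004551
[CO2*] = α₀ × DIC = 0.004551 × 2.30 = 0.0105 mmol/kg = 10.5 μmol/kg

[CO2*] = 10.5 μmol/kg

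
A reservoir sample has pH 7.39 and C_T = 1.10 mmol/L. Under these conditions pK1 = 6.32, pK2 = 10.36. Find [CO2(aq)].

α₀ = 1 / (1 + K1/[H⁺] + K1K2/[H⁺]²) = 1 / (1 + 10^+1.07 + 10^-1.90)
   = 1 / (1 + 11.749 + 0.012589) = 1/12.762 = 0.07836
[CO2*] = α₀ × DIC = 0.07836 × 1.10 = 0.0862 mmol/L

[CO2*] = 0.0862 mmol/L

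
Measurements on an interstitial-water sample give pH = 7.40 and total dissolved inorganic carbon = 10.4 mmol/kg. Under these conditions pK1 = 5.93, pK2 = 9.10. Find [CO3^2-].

[CO3²⁻] = 0.197 mmol/kg

α₂ = 1 / (1 + [H⁺]/K2 + [H⁺]²/(K1K2)) = 1 / (1 + 10^+1.70 + 10^+0.23)
   = 1 / (1 + 50.119 + 1.6982) = 1/52.817 = 0.01893
[CO3²⁻] = α₂ × DIC = 0.01893 × 10.4 = 0.197 mmol/kg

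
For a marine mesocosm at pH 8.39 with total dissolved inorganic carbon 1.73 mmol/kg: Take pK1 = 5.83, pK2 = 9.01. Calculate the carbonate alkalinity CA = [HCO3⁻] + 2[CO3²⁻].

CA = 2.06 mmol/kg

CA = [HCO3⁻] + 2[CO3²⁻] = (α₁ + 2α₂)·DIC
At pH 8.39: [H⁺]/K1 = 10^-2.56 = 0.0027542, K2/[H⁺] = 10^-0.62 = 0.23988
α₁ = 1/(1 + 0.0027542 + 0.23988) = 1/1.2426 = 0.8047; α₂ = α₁·K2/[H⁺] = 0.1930
α₁ + 2α₂ = 1.1908
CA = 1.1908 × 1.73 = 2.06 mmol/kg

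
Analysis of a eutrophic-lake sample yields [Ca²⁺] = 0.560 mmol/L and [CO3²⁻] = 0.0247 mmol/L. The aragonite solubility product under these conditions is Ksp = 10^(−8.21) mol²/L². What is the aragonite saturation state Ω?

Ksp = 10^(−8.21) = 6.166×10^-9
Ω = [Ca²⁺][CO3²⁻]/Ksp = (0.560×10^-3)(0.0247×10^-3) / 6.166×10^-9 = 2.24

Ω = 2.24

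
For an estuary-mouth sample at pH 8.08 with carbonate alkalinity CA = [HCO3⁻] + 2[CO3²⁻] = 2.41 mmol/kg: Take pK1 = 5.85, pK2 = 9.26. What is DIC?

CA = [HCO3⁻] + 2[CO3²⁻] = (α₁ + 2α₂)·DIC
At pH 8.08: [H⁺]/K1 = 10^-2.23 = 0.0058884, K2/[H⁺] = 10^-1.18 = 0.066069
α₁ = 1/(1 + 0.0058884 + 0.066069) = 1/1.0720 = 0.9329; α₂ = α₁·K2/[H⁺] = 0.06163
α₁ + 2α₂ = 1.0561
DIC = CA / (α₁ + 2α₂) = 2.41 / 1.0561 = 2.28 mmol/kg

DIC = 2.28 mmol/kg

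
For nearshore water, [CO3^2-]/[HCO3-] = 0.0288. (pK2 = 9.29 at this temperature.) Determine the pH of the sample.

From K2 = [H⁺][CO3^2-]/[HCO3-]:  pH = pK2 + log₁₀([CO3^2-]/[HCO3-])
log₁₀(0.0288) = -1.541
pH = 9.29 + (-1.541) = 7.75

pH = 7.75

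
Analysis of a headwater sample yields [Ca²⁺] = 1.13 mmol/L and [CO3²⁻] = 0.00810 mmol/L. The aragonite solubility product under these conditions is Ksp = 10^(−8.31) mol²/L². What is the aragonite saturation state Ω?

Ksp = 10^(−8.31) = 4.898×10^-9
Ω = [Ca²⁺][CO3²⁻]/Ksp = (1.13×10^-3)(0.00810×10^-3) / 4.898×10^-9 = 1.87

Ω = 1.87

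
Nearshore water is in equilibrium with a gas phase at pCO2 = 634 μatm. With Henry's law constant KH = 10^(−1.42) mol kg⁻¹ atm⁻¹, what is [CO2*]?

KH = 10^(−1.42) = 3.802×10^-2 mol kg⁻¹ atm⁻¹
[CO2*] = KH · pCO2 = 3.802×10^-2 × 634×10^-6 atm = 2.41×10^-5 mol/kg

[CO2*] = 24.1 μmol/kg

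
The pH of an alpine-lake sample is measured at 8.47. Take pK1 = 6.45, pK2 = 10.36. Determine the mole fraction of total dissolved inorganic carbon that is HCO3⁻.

α₁ = 0.978

α₁ = 1 / (1 + [H⁺]/K1 + K2/[H⁺]) = 1 / (1 + 10^-2.02 + 10^-1.89)
   = 1 / (1 + 0.0095499 + 0.012882) = 1/1.0224 = 0.9781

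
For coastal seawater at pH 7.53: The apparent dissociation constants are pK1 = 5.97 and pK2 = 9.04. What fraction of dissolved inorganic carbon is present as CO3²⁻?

α₂ = 0.0292

α₂ = 1 / (1 + [H⁺]/K2 + [H⁺]²/(K1K2)) = 1 / (1 + 10^+1.51 + 10^-0.05)
   = 1 / (1 + 32.359 + 0.89125) = 1/34.251 = 0.02920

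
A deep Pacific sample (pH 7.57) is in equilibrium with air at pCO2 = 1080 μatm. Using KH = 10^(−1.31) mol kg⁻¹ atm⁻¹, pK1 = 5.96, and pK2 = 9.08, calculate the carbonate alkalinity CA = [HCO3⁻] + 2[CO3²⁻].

[CO2*] = KH · pCO2 = 10^(−1.31) × 1080×10^-6 = 5.290×10^-5 mol/kg
α₀ = 1/(1 + K1/[H⁺] + K1K2/[H⁺]²) = 1/(1 + 10^+1.61 + 10^+0.10) = 0.02326
DIC = [CO2*]/α₀ = 5.290×10^-5 / 0.02326 = 2.274 mmol/kg
CA = (α₁ + 2α₂)·DIC = (0.9475 + 2×0.02928) × 2.274 = 2.29 mmol/kg

CA = 2.29 mmol/kg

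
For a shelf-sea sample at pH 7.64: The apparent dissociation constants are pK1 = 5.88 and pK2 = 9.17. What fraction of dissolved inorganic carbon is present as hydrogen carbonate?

α₁ = 0.955

α₁ = 1 / (1 + [H⁺]/K1 + K2/[H⁺]) = 1 / (1 + 10^-1.76 + 10^-1.53)
   = 1 / (1 + 0.017378 + 0.029512) = 1/1.0469 = 0.9552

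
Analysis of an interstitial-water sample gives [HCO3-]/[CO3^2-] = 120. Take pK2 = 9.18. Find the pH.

pH = 7.10

From K2 = [H⁺][CO3^2-]/[HCO3-]:  pH = pK2 − log₁₀([HCO3-]/[CO3^2-])
log₁₀(120) = +2.079
pH = 9.18 − (+2.079) = 7.10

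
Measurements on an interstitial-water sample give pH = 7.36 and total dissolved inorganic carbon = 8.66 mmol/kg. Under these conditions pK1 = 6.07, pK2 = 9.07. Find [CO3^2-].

[CO3²⁻] = 0.158 mmol/kg

α₂ = 1 / (1 + [H⁺]/K2 + [H⁺]²/(K1K2)) = 1 / (1 + 10^+1.71 + 10^+0.42)
   = 1 / (1 + 51.286 + 2.6303) = 1/54.916 = 0.01821
[CO3²⁻] = α₂ × DIC = 0.01821 × 8.66 = 0.158 mmol/kg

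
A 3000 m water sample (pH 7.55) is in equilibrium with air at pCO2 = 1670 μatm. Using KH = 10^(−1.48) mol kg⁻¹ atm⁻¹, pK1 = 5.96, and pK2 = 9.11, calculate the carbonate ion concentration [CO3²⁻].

[CO3²⁻] = 0.0593 mmol/kg

[CO2*] = KH · pCO2 = 10^(−1.48) × 1670×10^-6 = 5.530×10^-5 mol/kg
α₀ = 1/(1 + K1/[H⁺] + K1K2/[H⁺]²) = 1/(1 + 10^+1.59 + 10^+0.03) = 0.02440
DIC = [CO2*]/α₀ = 5.530×10^-5 / 0.02440 = 2.266 mmol/kg
[CO3²⁻] = α₂·DIC; α₂ = 0.02615, so [CO3²⁻] = 0.02615 × 2.266 = 0.0593 mmol/kg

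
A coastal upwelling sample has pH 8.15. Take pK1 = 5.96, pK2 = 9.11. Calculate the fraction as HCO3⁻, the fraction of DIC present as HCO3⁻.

α₁ = 1 / (1 + [H⁺]/K1 + K2/[H⁺]) = 1 / (1 + 10^-2.19 + 10^-0.96)
   = 1 / (1 + 0.0064565 + 0.10965) = 1/1.1161 = 0.8960

α₁ = 0.896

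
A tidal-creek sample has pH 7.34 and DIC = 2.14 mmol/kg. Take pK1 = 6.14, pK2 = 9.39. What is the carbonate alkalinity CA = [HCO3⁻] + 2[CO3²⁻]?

CA = 2.03 mmol/kg

CA = [HCO3⁻] + 2[CO3²⁻] = (α₁ + 2α₂)·DIC
At pH 7.34: [H⁺]/K1 = 10^-1.20 = 0.063096, K2/[H⁺] = 10^-2.05 = 0.0089125
α₁ = 1/(1 + 0.063096 + 0.0089125) = 1/1.0720 = 0.9328; α₂ = α₁·K2/[H⁺] = 0.008314
α₁ + 2α₂ = 0.9495
CA = 0.9495 × 2.14 = 2.03 mmol/kg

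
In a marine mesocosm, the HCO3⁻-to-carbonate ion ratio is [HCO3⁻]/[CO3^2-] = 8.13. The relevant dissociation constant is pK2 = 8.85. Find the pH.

pH = 7.94

From K2 = [H⁺][CO3^2-]/[HCO3⁻]:  pH = pK2 − log₁₀([HCO3⁻]/[CO3^2-])
log₁₀(8.13) = +0.910
pH = 8.85 − (+0.910) = 7.94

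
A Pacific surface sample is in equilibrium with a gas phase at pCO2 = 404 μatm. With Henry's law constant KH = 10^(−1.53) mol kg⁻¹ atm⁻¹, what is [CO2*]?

[CO2*] = 11.9 μmol/kg

KH = 10^(−1.53) = 2.951×10^-2 mol kg⁻¹ atm⁻¹
[CO2*] = KH · pCO2 = 2.951×10^-2 × 404×10^-6 atm = 1.19×10^-5 mol/kg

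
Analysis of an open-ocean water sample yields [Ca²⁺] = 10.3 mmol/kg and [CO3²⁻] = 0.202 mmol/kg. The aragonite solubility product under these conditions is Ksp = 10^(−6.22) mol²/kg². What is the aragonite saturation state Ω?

Ksp = 10^(−6.22) = 6.026×10^-7
Ω = [Ca²⁺][CO3²⁻]/Ksp = (10.3×10^-3)(0.202×10^-3) / 6.026×10^-7 = 3.45

Ω = 3.45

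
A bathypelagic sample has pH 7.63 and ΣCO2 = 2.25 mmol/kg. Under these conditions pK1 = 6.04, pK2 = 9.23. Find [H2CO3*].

α₀ = 1 / (1 + K1/[H⁺] + K1K2/[H⁺]²) = 1 / (1 + 10^+1.59 + 10^-0.01)
   = 1 / (1 + 38.905 + 0.97724) = 1/40.882 = 0.02446
[CO2*] = α₀ × DIC = 0.02446 × 2.25 = 0.0550 mmol/kg

[CO2*] = 0.0550 mmol/kg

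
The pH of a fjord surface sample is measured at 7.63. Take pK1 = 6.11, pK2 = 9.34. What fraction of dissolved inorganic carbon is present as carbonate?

α₂ = 0.0186

α₂ = 1 / (1 + [H⁺]/K2 + [H⁺]²/(K1K2)) = 1 / (1 + 10^+1.71 + 10^+0.19)
   = 1 / (1 + 51.286 + 1.5488) = 1/53.835 = 0.01858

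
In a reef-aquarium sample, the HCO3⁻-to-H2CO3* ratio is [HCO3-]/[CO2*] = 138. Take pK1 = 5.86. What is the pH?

pH = 8.00

From K1 = [H⁺][HCO3-]/[CO2*]:  pH = pK1 + log₁₀([HCO3-]/[CO2*])
log₁₀(138) = +2.140
pH = 5.86 + (+2.140) = 8.00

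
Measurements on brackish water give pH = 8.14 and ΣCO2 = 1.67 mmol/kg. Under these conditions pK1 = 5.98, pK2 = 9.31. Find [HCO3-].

[HCO3⁻] = 1.55 mmol/kg

α₁ = 1 / (1 + [H⁺]/K1 + K2/[H⁺]) = 1 / (1 + 10^-2.16 + 10^-1.17)
   = 1 / (1 + 0.0069183 + 0.067608) = 1/1.0745 = 0.9306
[HCO3⁻] = α₁ × DIC = 0.9306 × 1.67 = 1.55 mmol/kg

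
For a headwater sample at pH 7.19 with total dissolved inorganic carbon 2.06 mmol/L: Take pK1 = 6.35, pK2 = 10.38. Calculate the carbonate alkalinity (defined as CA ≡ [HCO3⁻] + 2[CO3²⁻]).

CA = [HCO3⁻] + 2[CO3²⁻] = (α₁ + 2α₂)·DIC
At pH 7.19: [H⁺]/K1 = 10^-0.84 = 0.14454, K2/[H⁺] = 10^-3.19 = 0.00064565
α₁ = 1/(1 + 0.14454 + 0.00064565) = 1/1.1452 = 0.8732; α₂ = α₁·K2/[H⁺] = 0.0005638
α₁ + 2α₂ = 0.8743
CA = 0.8743 × 2.06 = 1.80 mmol/L

CA = 1.80 mmol/L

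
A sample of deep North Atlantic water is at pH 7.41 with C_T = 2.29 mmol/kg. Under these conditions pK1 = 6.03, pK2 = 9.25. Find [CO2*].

[CO2*] = 0.0904 mmol/kg

α₀ = 1 / (1 + K1/[H⁺] + K1K2/[H⁺]²) = 1 / (1 + 10^+1.38 + 10^-0.46)
   = 1 / (1 + 23.988 + 0.34674) = 1/25.335 = 0.03947
[CO2*] = α₀ × DIC = 0.03947 × 2.29 = 0.0904 mmol/kg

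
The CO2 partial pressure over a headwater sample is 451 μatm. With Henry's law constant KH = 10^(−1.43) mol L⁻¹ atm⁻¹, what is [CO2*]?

[CO2*] = 16.8 μmol/L

KH = 10^(−1.43) = 3.715×10^-2 mol L⁻¹ atm⁻¹
[CO2*] = KH · pCO2 = 3.715×10^-2 × 451×10^-6 atm = 1.68×10^-5 mol/L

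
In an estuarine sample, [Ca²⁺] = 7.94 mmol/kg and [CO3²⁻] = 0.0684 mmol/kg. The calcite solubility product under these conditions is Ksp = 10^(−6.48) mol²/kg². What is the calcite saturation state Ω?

Ksp = 10^(−6.48) = 3.311×10^-7
Ω = [Ca²⁺][CO3²⁻]/Ksp = (7.94×10^-3)(0.0684×10^-3) / 3.311×10^-7 = 1.64

Ω = 1.64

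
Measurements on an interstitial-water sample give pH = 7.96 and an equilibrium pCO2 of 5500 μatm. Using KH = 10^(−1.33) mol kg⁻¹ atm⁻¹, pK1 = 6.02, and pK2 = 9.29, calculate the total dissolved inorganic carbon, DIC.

DIC = 23.7 mmol/kg

[CO2*] = KH · pCO2 = 10^(−1.33) × 5500×10^-6 = 2.573×10^-4 mol/kg
α₀ = 1/(1 + K1/[H⁺] + K1K2/[H⁺]²) = 1/(1 + 10^+1.94 + 10^+0.61) = 0.01085
DIC = [CO2*]/α₀ = 2.573×10^-4 / 0.01085 = 23.7 mmol/kg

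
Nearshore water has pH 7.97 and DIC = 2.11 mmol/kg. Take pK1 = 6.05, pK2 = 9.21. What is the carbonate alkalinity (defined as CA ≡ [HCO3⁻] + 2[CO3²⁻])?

CA = 2.20 mmol/kg

CA = [HCO3⁻] + 2[CO3²⁻] = (α₁ + 2α₂)·DIC
At pH 7.97: [H⁺]/K1 = 10^-1.92 = 0.012023, K2/[H⁺] = 10^-1.24 = 0.057544
α₁ = 1/(1 + 0.012023 + 0.057544) = 1/1.0696 = 0.9350; α₂ = α₁·K2/[H⁺] = 0.05380
α₁ + 2α₂ = 1.0426
CA = 1.0426 × 2.11 = 2.20 mmol/kg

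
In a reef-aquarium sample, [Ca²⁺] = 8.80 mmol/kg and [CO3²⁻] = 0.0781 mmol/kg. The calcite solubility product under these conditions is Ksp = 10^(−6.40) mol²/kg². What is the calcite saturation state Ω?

Ω = 1.73

Ksp = 10^(−6.40) = 3.981×10^-7
Ω = [Ca²⁺][CO3²⁻]/Ksp = (8.80×10^-3)(0.0781×10^-3) / 3.981×10^-7 = 1.73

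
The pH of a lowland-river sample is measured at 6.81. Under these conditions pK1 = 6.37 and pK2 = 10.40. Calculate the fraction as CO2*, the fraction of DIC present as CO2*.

α₀ = 0.266

α₀ = 1 / (1 + K1/[H⁺] + K1K2/[H⁺]²) = 1 / (1 + 10^+0.44 + 10^-3.15)
   = 1 / (1 + 2.7542 + 0.00070795) = 1/3.7549 = 0.2663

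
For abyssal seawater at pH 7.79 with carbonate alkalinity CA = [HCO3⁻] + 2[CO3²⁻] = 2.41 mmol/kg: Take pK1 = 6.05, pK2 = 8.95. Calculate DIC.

DIC = 2.30 mmol/kg

CA = [HCO3⁻] + 2[CO3²⁻] = (α₁ + 2α₂)·DIC
At pH 7.79: [H⁺]/K1 = 10^-1.74 = 0.018197, K2/[H⁺] = 10^-1.16 = 0.069183
α₁ = 1/(1 + 0.018197 + 0.069183) = 1/1.0874 = 0.9196; α₂ = α₁·K2/[H⁺] = 0.06362
α₁ + 2α₂ = 1.0469
DIC = CA / (α₁ + 2α₂) = 2.41 / 1.0469 = 2.30 mmol/kg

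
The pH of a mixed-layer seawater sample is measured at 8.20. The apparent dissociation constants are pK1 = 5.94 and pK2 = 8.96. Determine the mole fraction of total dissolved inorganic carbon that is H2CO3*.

α₀ = 1 / (1 + K1/[H⁺] + K1K2/[H⁺]²) = 1 / (1 + 10^+2.26 + 10^+1.50)
   = 1 / (1 + 181.97 + 31.623) = 1/214.59 = 0.004660

α₀ = 0.00466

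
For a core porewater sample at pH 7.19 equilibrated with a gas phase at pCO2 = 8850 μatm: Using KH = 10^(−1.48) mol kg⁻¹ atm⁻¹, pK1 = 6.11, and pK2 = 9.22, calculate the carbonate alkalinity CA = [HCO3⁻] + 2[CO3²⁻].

[CO2*] = KH · pCO2 = 10^(−1.48) × 8850×10^-6 = 2.931×10^-4 mol/kg
α₀ = 1/(1 + K1/[H⁺] + K1K2/[H⁺]²) = 1/(1 + 10^+1.08 + 10^-0.95) = 0.07613
DIC = [CO2*]/α₀ = 2.931×10^-4 / 0.07613 = 3.849 mmol/kg
CA = (α₁ + 2α₂)·DIC = (0.9153 + 2×0.008542) × 3.849 = 3.59 mmol/kg

CA = 3.59 mmol/kg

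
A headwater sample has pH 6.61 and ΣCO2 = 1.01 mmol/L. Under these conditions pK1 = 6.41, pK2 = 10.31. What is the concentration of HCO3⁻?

[HCO3⁻] = 0.619 mmol/L

α₁ = 1 / (1 + [H⁺]/K1 + K2/[H⁺]) = 1 / (1 + 10^-0.20 + 10^-3.70)
   = 1 / (1 + 0.63096 + 0.00019953) = 1/1.6312 = 0.6131
[HCO3⁻] = α₁ × DIC = 0.6131 × 1.01 = 0.619 mmol/L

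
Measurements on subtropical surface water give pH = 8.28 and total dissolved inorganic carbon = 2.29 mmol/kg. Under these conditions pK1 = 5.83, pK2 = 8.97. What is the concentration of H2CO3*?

α₀ = 1 / (1 + K1/[H⁺] + K1K2/[H⁺]²) = 1 / (1 + 10^+2.45 + 10^+1.76)
   = 1 / (1 + 281.84 + 57.544) = 1/340.38 = 0.002938
[CO2*] = α₀ × DIC = 0.002938 × 2.29 = 0.00673 mmol/kg = 6.73 μmol/kg

[CO2*] = 6.73 μmol/kg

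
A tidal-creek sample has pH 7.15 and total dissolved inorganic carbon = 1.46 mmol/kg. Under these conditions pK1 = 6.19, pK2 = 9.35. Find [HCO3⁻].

α₁ = 1 / (1 + [H⁺]/K1 + K2/[H⁺]) = 1 / (1 + 10^-0.96 + 10^-2.20)
   = 1 / (1 + 0.10965 + 0.0063096) = 1/1.1160 = 0.8961
[HCO3⁻] = α₁ × DIC = 0.8961 × 1.46 = 1.31 mmol/kg

[HCO3⁻] = 1.31 mmol/kg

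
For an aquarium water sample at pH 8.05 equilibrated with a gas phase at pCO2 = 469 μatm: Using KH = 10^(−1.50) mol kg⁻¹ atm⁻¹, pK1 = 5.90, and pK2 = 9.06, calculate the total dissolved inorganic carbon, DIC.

DIC = 2.31 mmol/kg

[CO2*] = KH · pCO2 = 10^(−1.50) × 469×10^-6 = 1.483×10^-5 mol/kg
α₀ = 1/(1 + K1/[H⁺] + K1K2/[H⁺]²) = 1/(1 + 10^+2.15 + 10^+1.14) = 0.006408
DIC = [CO2*]/α₀ = 1.483×10^-5 / 0.006408 = 2.31 mmol/kg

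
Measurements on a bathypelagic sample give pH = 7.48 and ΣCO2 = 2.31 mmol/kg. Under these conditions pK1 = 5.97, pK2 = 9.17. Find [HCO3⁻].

α₁ = 1 / (1 + [H⁺]/K1 + K2/[H⁺]) = 1 / (1 + 10^-1.51 + 10^-1.69)
   = 1 / (1 + 0.030903 + 0.020417) = 1/1.0513 = 0.9512
[HCO3⁻] = α₁ × DIC = 0.9512 × 2.31 = 2.20 mmol/kg

[HCO3⁻] = 2.20 mmol/kg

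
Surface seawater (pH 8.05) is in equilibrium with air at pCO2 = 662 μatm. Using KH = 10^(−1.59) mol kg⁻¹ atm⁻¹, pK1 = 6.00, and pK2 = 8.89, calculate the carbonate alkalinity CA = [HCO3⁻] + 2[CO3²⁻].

[CO2*] = KH · pCO2 = 10^(−1.59) × 662×10^-6 = 1.702×10^-5 mol/kg
α₀ = 1/(1 + K1/[H⁺] + K1K2/[H⁺]²) = 1/(1 + 10^+2.05 + 10^+1.21) = 0.007727
DIC = [CO2*]/α₀ = 1.702×10^-5 / 0.007727 = 2.202 mmol/kg
CA = (α₁ + 2α₂)·DIC = (0.8670 + 2×0.1253) × 2.202 = 2.46 mmol/kg

CA = 2.46 mmol/kg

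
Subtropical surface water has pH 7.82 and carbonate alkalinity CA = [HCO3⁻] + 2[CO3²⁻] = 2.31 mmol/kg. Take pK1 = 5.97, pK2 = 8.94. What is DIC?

DIC = 2.19 mmol/kg

CA = [HCO3⁻] + 2[CO3²⁻] = (α₁ + 2α₂)·DIC
At pH 7.82: [H⁺]/K1 = 10^-1.85 = 0.014125, K2/[H⁺] = 10^-1.12 = 0.075858
α₁ = 1/(1 + 0.014125 + 0.075858) = 1/1.0900 = 0.9174; α₂ = α₁·K2/[H⁺] = 0.06960
α₁ + 2α₂ = 1.0566
DIC = CA / (α₁ + 2α₂) = 2.31 / 1.0566 = 2.19 mmol/kg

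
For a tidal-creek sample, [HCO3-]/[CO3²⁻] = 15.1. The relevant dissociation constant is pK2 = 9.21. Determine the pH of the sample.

pH = 8.03

From K2 = [H⁺][CO3²⁻]/[HCO3-]:  pH = pK2 − log₁₀([HCO3-]/[CO3²⁻])
log₁₀(15.1) = +1.179
pH = 9.21 − (+1.179) = 8.03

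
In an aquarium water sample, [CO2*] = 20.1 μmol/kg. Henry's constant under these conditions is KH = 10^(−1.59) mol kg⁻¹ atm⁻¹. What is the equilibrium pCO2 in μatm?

pCO2 = 782 μatm

KH = 10^(−1.59) = 2.570×10^-2 mol kg⁻¹ atm⁻¹
pCO2 = [CO2*]/KH = 20.1×10^-6 / 2.570×10^-2 = 7.82×10^-4 atm = 782 μatm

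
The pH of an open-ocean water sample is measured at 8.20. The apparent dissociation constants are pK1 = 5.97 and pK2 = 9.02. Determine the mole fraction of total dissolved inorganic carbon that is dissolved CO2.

α₀ = 1 / (1 + K1/[H⁺] + K1K2/[H⁺]²) = 1 / (1 + 10^+2.23 + 10^+1.41)
   = 1 / (1 + 169.82 + 25.704) = 1/196.53 = 0.005088

α₀ = 0.00509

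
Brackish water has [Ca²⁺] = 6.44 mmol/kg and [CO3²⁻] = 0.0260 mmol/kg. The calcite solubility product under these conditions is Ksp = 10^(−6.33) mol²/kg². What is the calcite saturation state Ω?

Ω = 0.358

Ksp = 10^(−6.33) = 4.677×10^-7
Ω = [Ca²⁺][CO3²⁻]/Ksp = (6.44×10^-3)(0.0260×10^-3) / 4.677×10^-7 = 0.358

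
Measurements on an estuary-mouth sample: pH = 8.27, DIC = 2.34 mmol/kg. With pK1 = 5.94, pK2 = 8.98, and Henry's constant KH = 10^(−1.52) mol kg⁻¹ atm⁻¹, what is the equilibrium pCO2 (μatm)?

pCO2 = 302 μatm

α₀ = 1 / (1 + K1/[H⁺] + K1K2/[H⁺]²) = 1 / (1 + 10^+2.33 + 10^+1.62)
   = 1 / (1 + 213.80 + 41.687) = 1/256.48 = 0.003899
[CO2*] = α₀ × DIC = 0.003899 × 2.34 = 0.009123 mmol/kg = 9.123 μmol/kg
pCO2 = [CO2*]/KH = 9.123×10^-6 / 3.020×10^-2 = 302 μatm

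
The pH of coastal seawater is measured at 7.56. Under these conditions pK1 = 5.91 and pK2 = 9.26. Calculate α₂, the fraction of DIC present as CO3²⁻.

α₂ = 1 / (1 + [H⁺]/K2 + [H⁺]²/(K1K2)) = 1 / (1 + 10^+1.70 + 10^+0.05)
   = 1 / (1 + 50.119 + 1.1220) = 1/52.241 = 0.01914

α₂ = 0.0191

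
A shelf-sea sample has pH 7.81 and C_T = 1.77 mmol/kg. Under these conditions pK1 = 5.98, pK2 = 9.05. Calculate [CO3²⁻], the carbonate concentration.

[CO3²⁻] = 0.0950 mmol/kg

α₂ = 1 / (1 + [H⁺]/K2 + [H⁺]²/(K1K2)) = 1 / (1 + 10^+1.24 + 10^-0.59)
   = 1 / (1 + 17.378 + 0.25704) = 1/18.635 = 0.05366
[CO3²⁻] = α₂ × DIC = 0.05366 × 1.77 = 0.0950 mmol/kg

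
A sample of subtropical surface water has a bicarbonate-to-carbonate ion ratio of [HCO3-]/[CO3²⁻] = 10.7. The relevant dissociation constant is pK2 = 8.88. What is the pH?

pH = 7.85

From K2 = [H⁺][CO3²⁻]/[HCO3-]:  pH = pK2 − log₁₀([HCO3-]/[CO3²⁻])
log₁₀(10.7) = +1.029
pH = 8.88 − (+1.029) = 7.85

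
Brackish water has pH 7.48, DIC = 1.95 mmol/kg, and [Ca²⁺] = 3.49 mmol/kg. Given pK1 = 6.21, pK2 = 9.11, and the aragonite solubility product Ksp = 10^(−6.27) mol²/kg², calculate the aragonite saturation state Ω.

Ω = 0.276

α₂ = 1 / (1 + [H⁺]/K2 + [H⁺]²/(K1K2)) = 1 / (1 + 10^+1.63 + 10^+0.36)
   = 1 / (1 + 42.658 + 2.2909) = 1/45.949 = 0.02176
[CO3²⁻] = α₂ × DIC = 0.02176 × 1.95 = 0.04244 mmol/kg
Ksp = 10^(−6.27) = 5.370×10^-7
Ω = [Ca²⁺][CO3²⁻]/Ksp = (3.49×10^-3)(4.244×10^-5) / 5.370×10^-7 = 0.276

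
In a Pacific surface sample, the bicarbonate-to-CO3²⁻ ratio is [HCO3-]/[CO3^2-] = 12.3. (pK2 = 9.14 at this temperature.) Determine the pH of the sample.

pH = 8.05

From K2 = [H⁺][CO3^2-]/[HCO3-]:  pH = pK2 − log₁₀([HCO3-]/[CO3^2-])
log₁₀(12.3) = +1.090
pH = 9.14 − (+1.090) = 8.05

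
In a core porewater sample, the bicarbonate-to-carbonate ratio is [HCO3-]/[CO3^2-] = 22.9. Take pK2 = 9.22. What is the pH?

pH = 7.86

From K2 = [H⁺][CO3^2-]/[HCO3-]:  pH = pK2 − log₁₀([HCO3-]/[CO3^2-])
log₁₀(22.9) = +1.360
pH = 9.22 − (+1.360) = 7.86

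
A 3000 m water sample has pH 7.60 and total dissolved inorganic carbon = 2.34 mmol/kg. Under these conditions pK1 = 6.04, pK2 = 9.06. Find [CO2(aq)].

[CO2*] = 0.0607 mmol/kg

α₀ = 1 / (1 + K1/[H⁺] + K1K2/[H⁺]²) = 1 / (1 + 10^+1.56 + 10^+0.10)
   = 1 / (1 + 36.308 + 1.2589) = 1/38.567 = 0.02593
[CO2*] = α₀ × DIC = 0.02593 × 2.34 = 0.0607 mmol/kg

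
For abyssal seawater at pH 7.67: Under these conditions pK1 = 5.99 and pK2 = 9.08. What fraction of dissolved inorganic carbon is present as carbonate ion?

α₂ = 0.0367

α₂ = 1 / (1 + [H⁺]/K2 + [H⁺]²/(K1K2)) = 1 / (1 + 10^+1.41 + 10^-0.27)
   = 1 / (1 + 25.704 + 0.53703) = 1/27.241 = 0.03671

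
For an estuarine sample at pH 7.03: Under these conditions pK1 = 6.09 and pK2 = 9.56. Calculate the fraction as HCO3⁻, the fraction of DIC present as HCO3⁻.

α₁ = 1 / (1 + [H⁺]/K1 + K2/[H⁺]) = 1 / (1 + 10^-0.94 + 10^-2.53)
   = 1 / (1 + 0.11482 + 0.0029512) = 1/1.1178 = 0.8946

α₁ = 0.895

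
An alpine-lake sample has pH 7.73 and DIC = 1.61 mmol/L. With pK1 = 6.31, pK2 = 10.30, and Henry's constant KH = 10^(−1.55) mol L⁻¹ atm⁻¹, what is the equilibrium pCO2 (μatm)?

pCO2 = 2090 μatm

α₀ = 1 / (1 + K1/[H⁺] + K1K2/[H⁺]²) = 1 / (1 + 10^+1.42 + 10^-1.15)
   = 1 / (1 + 26.303 + 0.070795) = 1/27.373 = 0.03653
[CO2*] = α₀ × DIC = 0.03653 × 1.61 = 0.05882 mmol/L
pCO2 = [CO2*]/KH = 5.882×10^-5 / 2.818×10^-2 = 2090 μatm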